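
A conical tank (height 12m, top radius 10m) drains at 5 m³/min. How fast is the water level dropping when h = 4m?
9/(20π) ≈ 0.1432 m/min

r/h = 10/12, so r = (5/6)h
V = (1/3)πr²h = (1/3)π((5/6)h)²h = (25/108)πh³
dV/dh = (25/36)πh²
dh/dt = (dV/dt)/(dV/dh) = -5/((25/36)π·4²) = -9/(20π) m/min
The level is dropping at 9/(20π) ≈ 0.1432 m/min.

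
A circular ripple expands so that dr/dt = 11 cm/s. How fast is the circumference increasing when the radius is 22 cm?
22π cm/s

C = 2πr
dC/dt = 2π · dr/dt = 2π · 11 = 22π cm/s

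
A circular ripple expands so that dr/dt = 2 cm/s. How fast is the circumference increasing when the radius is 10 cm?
4π cm/s

C = 2πr
dC/dt = 2π · dr/dt = 2π · 2 = 4π cm/s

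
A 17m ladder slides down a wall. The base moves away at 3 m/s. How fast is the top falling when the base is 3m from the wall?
9√70/140 ≈ 0.5379 m/s

x² + y² = 17²
2x·dx/dt + 2y·dy/dt = 0
dy/dt = -x/y · dx/dt = -3/(2√70) · 3 = -9√70/140 m/s
The top is descending at 9√70/140 ≈ 0.5379 m/s.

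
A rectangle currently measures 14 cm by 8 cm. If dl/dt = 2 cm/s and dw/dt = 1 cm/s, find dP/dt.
6 cm/s

P = 2(l + w)
dP/dt = 2(dl/dt + dw/dt) = 2(2 + 1) = 6 cm/s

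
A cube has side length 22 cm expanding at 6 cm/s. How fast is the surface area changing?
1584 cm²/s

A = 6s²
dA/dt = 12s · ds/dt = 12·22·6 = 1584 cm²/s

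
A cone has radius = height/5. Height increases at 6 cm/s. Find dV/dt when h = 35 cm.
294π cm³/s

V = (1/3)π(h/5)²h = πh³/75
dV/dt = πh²/25 · 6
At h = 35: dV/dt = 294π cm³/s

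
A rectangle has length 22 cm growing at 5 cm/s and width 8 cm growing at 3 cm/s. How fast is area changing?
106 cm²/s

A = lw
dA/dt = w·dl/dt + l·dw/dt = 8·5 + 22·3 = 106 cm²/s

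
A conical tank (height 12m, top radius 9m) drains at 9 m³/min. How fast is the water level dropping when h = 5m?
16/(25π) ≈ 0.2037 m/min

r/h = 9/12, so r = (3/4)h
V = (1/3)πr²h = (1/3)π((3/4)h)²h = (3/16)πh³
dV/dh = (9/16)πh²
dh/dt = (dV/dt)/(dV/dh) = -9/((9/16)π·5²) = -16/(25π) m/min
The level is dropping at 16/(25π) ≈ 0.2037 m/min.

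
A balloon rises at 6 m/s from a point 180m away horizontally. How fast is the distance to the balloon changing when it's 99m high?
66√521/521 ≈ 2.892 m/s

z² = 180² + y²
z = √(180² + 99²) = 9√521
dz/dt = y/z · dy/dt = 99/(9√521) · 6 = 66√521/521 ≈ 2.892 m/s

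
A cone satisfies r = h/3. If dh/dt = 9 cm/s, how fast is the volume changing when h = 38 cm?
1444π cm³/s

V = (1/3)π(h/3)²h = πh³/27
dV/dt = πh²/9 · 9
At h = 38: dV/dt = 1444π cm³/s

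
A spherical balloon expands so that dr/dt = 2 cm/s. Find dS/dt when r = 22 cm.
352π cm²/s

S = 4πr²
dS/dt = dS/dr · dr/dt = 8πr · 2
At r = 22: dS/dt = 352π cm²/s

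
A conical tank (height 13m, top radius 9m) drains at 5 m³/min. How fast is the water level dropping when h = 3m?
845/(729π) ≈ 0.369 m/min

r/h = 9/13, so r = (9/13)h
V = (1/3)πr²h = (1/3)π((9/13)h)²h = (27/169)πh³
dV/dh = (81/169)πh²
dh/dt = (dV/dt)/(dV/dh) = -5/((81/169)π·3²) = -845/(729π) m/min
The level is dropping at 845/(729π) ≈ 0.369 m/min.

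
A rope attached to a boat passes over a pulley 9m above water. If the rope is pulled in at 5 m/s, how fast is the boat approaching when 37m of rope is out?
185√322/644 ≈ 5.155 m/s

rope² = x² + 9²
x = √(37² - 9²) = 2√322
dx/dt = (rope/x) · d(rope)/dt = (37/(2√322)) · (-5) = -185√322/644 m/s
The boat approaches at 185√322/644 ≈ 5.155 m/s.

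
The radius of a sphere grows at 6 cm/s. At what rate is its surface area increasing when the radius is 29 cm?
1392π cm²/s

S = 4πr²
dS/dt = dS/dr · dr/dt = 8πr · 6
At r = 29: dS/dt = 1392π cm²/s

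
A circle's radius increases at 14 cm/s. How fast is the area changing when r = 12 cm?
336π cm²/s

A = πr²
dA/dt = 2πr · dr/dt = 2π(12)(14) = 336π cm²/s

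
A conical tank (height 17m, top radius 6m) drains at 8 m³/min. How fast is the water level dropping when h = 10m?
289/(450π) ≈ 0.2044 m/min

r/h = 6/17, so r = (6/17)h
V = (1/3)πr²h = (1/3)π((6/17)h)²h = (12/289)πh³
dV/dh = (36/289)πh²
dh/dt = (dV/dt)/(dV/dh) = -8/((36/289)π·10²) = -289/(450π) m/min
The level is dropping at 289/(450π) ≈ 0.2044 m/min.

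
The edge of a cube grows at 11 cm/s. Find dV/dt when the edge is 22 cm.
15972 cm³/s

V = s³
dV/dt = 3s² · ds/dt = 3·22²·11 = 15972 cm³/s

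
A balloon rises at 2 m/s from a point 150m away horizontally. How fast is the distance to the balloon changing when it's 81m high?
54√3229/3229 ≈ 0.9503 m/s

z² = 150² + y²
z = √(150² + 81²) = 3√3229
dz/dt = y/z · dy/dt = 81/(3√3229) · 2 = 54√3229/3229 ≈ 0.9503 m/s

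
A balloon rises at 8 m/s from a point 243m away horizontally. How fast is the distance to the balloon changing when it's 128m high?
1024√75433/75433 ≈ 3.728 m/s

z² = 243² + y²
z = √(243² + 128²) = √75433
dz/dt = y/z · dy/dt = 128/√75433 · 8 = 1024√75433/75433 ≈ 3.728 m/s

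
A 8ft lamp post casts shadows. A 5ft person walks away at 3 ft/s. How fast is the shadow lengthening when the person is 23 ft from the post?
5 ft/s

By similar triangles: 8/(x+s) = 5/s
Solving: s = 5x/3
ds/dt = 5/3 · dx/dt = 5/3 · 3 = 5 ft/s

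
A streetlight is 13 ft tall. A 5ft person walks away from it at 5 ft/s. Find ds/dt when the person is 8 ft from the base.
25/8 ft/s

By similar triangles: 13/(x+s) = 5/s
Solving: s = 5x/8
ds/dt = 5/8 · dx/dt = 5/8 · 5 = 25/8 ft/s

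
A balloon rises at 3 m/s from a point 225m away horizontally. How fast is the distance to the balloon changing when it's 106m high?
318√61861/61861 ≈ 1.279 m/s

z² = 225² + y²
z = √(225² + 106²) = √61861
dz/dt = y/z · dy/dt = 106/√61861 · 3 = 318√61861/61861 ≈ 1.279 m/s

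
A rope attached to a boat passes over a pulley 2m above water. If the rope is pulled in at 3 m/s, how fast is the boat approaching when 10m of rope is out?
5√6/4 ≈ 3.062 m/s

rope² = x² + 2²
x = √(10² - 2²) = 4√6
dx/dt = (rope/x) · d(rope)/dt = (10/(4√6)) · (-3) = -5√6/4 m/s
The boat approaches at 5√6/4 ≈ 3.062 m/s.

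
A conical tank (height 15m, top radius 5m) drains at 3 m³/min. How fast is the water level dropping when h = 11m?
27/(121π) ≈ 0.07103 m/min

r/h = 5/15, so r = (1/3)h
V = (1/3)πr²h = (1/3)π((1/3)h)²h = (1/27)πh³
dV/dh = (1/9)πh²
dh/dt = (dV/dt)/(dV/dh) = -3/((1/9)π·11²) = -27/(121π) m/min
The level is dropping at 27/(121π) ≈ 0.07103 m/min.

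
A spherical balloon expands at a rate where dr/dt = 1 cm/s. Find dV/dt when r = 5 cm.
100π cm³/s

V = (4/3)πr³
dV/dt = dV/dr · dr/dt = 4πr² · 1
At r = 5: dV/dt = 100π cm³/s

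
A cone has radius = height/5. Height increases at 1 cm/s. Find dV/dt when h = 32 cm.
1024π/25 cm³/s

V = (1/3)π(h/5)²h = πh³/75
dV/dt = πh²/25 · 1
At h = 32: dV/dt = 1024π/25 cm³/s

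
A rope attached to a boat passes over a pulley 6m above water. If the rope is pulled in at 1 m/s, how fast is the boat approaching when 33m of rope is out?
11√13/39 ≈ 1.017 m/s

rope² = x² + 6²
x = √(33² - 6²) = 9√13
dx/dt = (rope/x) · d(rope)/dt = (33/(9√13)) · (-1) = -11√13/39 m/s
The boat approaches at 11√13/39 ≈ 1.017 m/s.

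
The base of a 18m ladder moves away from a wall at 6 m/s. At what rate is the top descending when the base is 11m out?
66√203/203 ≈ 4.632 m/s

x² + y² = 18²
2x·dx/dt + 2y·dy/dt = 0
dy/dt = -x/y · dx/dt = -11/√203 · 6 = -66√203/203 m/s
The top is descending at 66√203/203 ≈ 4.632 m/s.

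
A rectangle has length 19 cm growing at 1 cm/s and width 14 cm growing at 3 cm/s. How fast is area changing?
71 cm²/s

A = lw
dA/dt = w·dl/dt + l·dw/dt = 14·1 + 19·3 = 71 cm²/s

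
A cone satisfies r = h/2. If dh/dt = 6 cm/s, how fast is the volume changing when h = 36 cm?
1944π cm³/s

V = (1/3)π(h/2)²h = πh³/12
dV/dt = πh²/4 · 6
At h = 36: dV/dt = 1944π cm³/s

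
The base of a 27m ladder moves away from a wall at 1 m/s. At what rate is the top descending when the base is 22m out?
22√5/35 ≈ 1.406 m/s

x² + y² = 27²
2x·dx/dt + 2y·dy/dt = 0
dy/dt = -x/y · dx/dt = -22/(7√5) · 1 = -22√5/35 m/s
The top is descending at 22√5/35 ≈ 1.406 m/s.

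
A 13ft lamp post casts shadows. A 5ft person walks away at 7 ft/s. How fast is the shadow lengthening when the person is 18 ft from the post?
35/8 ft/s

By similar triangles: 13/(x+s) = 5/s
Solving: s = 5x/8
ds/dt = 5/8 · dx/dt = 5/8 · 7 = 35/8 ft/s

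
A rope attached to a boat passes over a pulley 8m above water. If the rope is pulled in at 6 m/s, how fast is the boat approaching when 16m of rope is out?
4√3 ≈ 6.928 m/s

rope² = x² + 8²
x = √(16² - 8²) = 8√3
dx/dt = (rope/x) · d(rope)/dt = (16/(8√3)) · (-6) = -4√3 m/s
The boat approaches at 4√3 ≈ 6.928 m/s.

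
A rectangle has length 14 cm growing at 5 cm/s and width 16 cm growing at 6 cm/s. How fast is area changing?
164 cm²/s

A = lw
dA/dt = w·dl/dt + l·dw/dt = 16·5 + 14·6 = 164 cm²/s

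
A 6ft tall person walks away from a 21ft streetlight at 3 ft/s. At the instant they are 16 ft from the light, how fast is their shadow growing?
6/5 ft/s

By similar triangles: 21/(x+s) = 6/s
Solving: s = 6x/15
ds/dt = 6/15 · dx/dt = 2/5 · 3 = 6/5 ft/s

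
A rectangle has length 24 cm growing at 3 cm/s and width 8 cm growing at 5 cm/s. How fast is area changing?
144 cm²/s

A = lw
dA/dt = w·dl/dt + l·dw/dt = 8·3 + 24·5 = 144 cm²/s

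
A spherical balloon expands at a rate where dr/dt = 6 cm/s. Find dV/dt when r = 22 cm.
11616π cm³/s

V = (4/3)πr³
dV/dt = dV/dr · dr/dt = 4πr² · 6
At r = 22: dV/dt = 11616π cm³/s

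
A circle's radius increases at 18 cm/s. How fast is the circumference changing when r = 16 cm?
36π cm/s

C = 2πr
dC/dt = 2π · dr/dt = 2π · 18 = 36π cm/s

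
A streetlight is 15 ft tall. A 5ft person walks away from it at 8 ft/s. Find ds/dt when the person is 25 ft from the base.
4 ft/s

By similar triangles: 15/(x+s) = 5/s
Solving: s = 5x/10
ds/dt = 5/10 · dx/dt = 1/2 · 8 = 4 ft/s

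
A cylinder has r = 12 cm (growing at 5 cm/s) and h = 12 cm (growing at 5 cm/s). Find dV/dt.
2160π cm³/s

V = πr²h
dV/dt = 2πrh·dr/dt + πr²·dh/dt
= 2π(12)(12)(5) + π(12)²(5)
= 2160π cm³/s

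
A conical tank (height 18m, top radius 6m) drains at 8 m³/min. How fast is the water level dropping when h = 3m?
8/π ≈ 2.546 m/min

r/h = 6/18, so r = (1/3)h
V = (1/3)πr²h = (1/3)π((1/3)h)²h = (1/27)πh³
dV/dh = (1/9)πh²
dh/dt = (dV/dt)/(dV/dh) = -8/((1/9)π·3²) = -8/π m/min
The level is dropping at 8/π ≈ 2.546 m/min.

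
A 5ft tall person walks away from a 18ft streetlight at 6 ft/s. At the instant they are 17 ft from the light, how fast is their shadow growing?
30/13 ft/s

By similar triangles: 18/(x+s) = 5/s
Solving: s = 5x/13
ds/dt = 5/13 · dx/dt = 5/13 · 6 = 30/13 ft/s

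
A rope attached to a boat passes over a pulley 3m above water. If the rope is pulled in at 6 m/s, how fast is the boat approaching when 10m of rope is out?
60√91/91 ≈ 6.29 m/s

rope² = x² + 3²
x = √(10² - 3²) = √91
dx/dt = (rope/x) · d(rope)/dt = (10/√91) · (-6) = -60√91/91 m/s
The boat approaches at 60√91/91 ≈ 6.29 m/s.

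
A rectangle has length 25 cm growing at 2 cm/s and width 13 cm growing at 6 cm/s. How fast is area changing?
176 cm²/s

A = lw
dA/dt = w·dl/dt + l·dw/dt = 13·2 + 25·6 = 176 cm²/s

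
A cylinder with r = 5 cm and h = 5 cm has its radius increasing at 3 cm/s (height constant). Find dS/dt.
90π cm²/s

S = 2πrh + 2πr² (lateral + bases)
dS/dt = (2πh + 4πr)·dr/dt = (2π·5 + 4π·5)·3
= 90π cm²/s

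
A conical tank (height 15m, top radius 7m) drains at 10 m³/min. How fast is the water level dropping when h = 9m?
250/(441π) ≈ 0.1804 m/min

r/h = 7/15, so r = (7/15)h
V = (1/3)πr²h = (1/3)π((7/15)h)²h = (49/675)πh³
dV/dh = (49/225)πh²
dh/dt = (dV/dt)/(dV/dh) = -10/((49/225)π·9²) = -250/(441π) m/min
The level is dropping at 250/(441π) ≈ 0.1804 m/min.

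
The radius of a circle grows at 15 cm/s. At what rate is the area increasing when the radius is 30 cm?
900π cm²/s

A = πr²
dA/dt = 2πr · dr/dt = 2π(30)(15) = 900π cm²/s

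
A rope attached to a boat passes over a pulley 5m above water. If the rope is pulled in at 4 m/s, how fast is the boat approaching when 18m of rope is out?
72√299/299 ≈ 4.164 m/s

rope² = x² + 5²
x = √(18² - 5²) = √299
dx/dt = (rope/x) · d(rope)/dt = (18/√299) · (-4) = -72√299/299 m/s
The boat approaches at 72√299/299 ≈ 4.164 m/s.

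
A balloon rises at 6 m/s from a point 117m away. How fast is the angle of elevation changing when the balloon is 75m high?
0.036347 rad/s

tan(θ) = y/117
sec²(θ) · dθ/dt = (1/117) · dy/dt
dθ/dt = cos²(θ)/117 · 6 = 117/(117² + 75²) · 6
dθ/dt = 0.036347 rad/s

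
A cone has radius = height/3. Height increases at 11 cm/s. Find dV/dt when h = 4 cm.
176π/9 cm³/s

V = (1/3)π(h/3)²h = πh³/27
dV/dt = πh²/9 · 11
At h = 4: dV/dt = 176π/9 cm³/s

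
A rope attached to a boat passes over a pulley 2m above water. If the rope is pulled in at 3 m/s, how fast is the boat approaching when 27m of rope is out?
81√29/145 ≈ 3.008 m/s

rope² = x² + 2²
x = √(27² - 2²) = 5√29
dx/dt = (rope/x) · d(rope)/dt = (27/(5√29)) · (-3) = -81√29/145 m/s
The boat approaches at 81√29/145 ≈ 3.008 m/s.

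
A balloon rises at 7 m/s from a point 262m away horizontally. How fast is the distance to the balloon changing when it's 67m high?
469√73133/73133 ≈ 1.734 m/s

z² = 262² + y²
z = √(262² + 67²) = √73133
dz/dt = y/z · dy/dt = 67/√73133 · 7 = 469√73133/73133 ≈ 1.734 m/s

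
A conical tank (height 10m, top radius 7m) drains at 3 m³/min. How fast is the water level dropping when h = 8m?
75/(784π) ≈ 0.03045 m/min

r/h = 7/10, so r = (7/10)h
V = (1/3)πr²h = (1/3)π((7/10)h)²h = (49/300)πh³
dV/dh = (49/100)πh²
dh/dt = (dV/dt)/(dV/dh) = -3/((49/100)π·8²) = -75/(784π) m/min
The level is dropping at 75/(784π) ≈ 0.03045 m/min.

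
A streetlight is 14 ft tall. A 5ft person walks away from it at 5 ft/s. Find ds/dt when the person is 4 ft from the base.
25/9 ft/s

By similar triangles: 14/(x+s) = 5/s
Solving: s = 5x/9
ds/dt = 5/9 · dx/dt = 5/9 · 5 = 25/9 ft/s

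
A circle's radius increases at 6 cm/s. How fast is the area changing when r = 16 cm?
192π cm²/s

A = πr²
dA/dt = 2πr · dr/dt = 2π(16)(6) = 192π cm²/s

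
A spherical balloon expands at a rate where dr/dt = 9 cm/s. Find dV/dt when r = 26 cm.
24336π cm³/s

V = (4/3)πr³
dV/dt = dV/dr · dr/dt = 4πr² · 9
At r = 26: dV/dt = 24336π cm³/s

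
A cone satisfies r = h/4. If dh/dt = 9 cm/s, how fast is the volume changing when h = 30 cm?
2025π/4 cm³/s

V = (1/3)π(h/4)²h = πh³/48
dV/dt = πh²/16 · 9
At h = 30: dV/dt = 2025π/4 cm³/s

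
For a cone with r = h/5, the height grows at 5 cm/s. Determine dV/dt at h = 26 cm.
676π/5 cm³/s

V = (1/3)π(h/5)²h = πh³/75
dV/dt = πh²/25 · 5
At h = 26: dV/dt = 676π/5 cm³/s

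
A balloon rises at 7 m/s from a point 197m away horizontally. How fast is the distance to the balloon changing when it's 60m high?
420√42409/42409 ≈ 2.039 m/s

z² = 197² + y²
z = √(197² + 60²) = √42409
dz/dt = y/z · dy/dt = 60/√42409 · 7 = 420√42409/42409 ≈ 2.039 m/s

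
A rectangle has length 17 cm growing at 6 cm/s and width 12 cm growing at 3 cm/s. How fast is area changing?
123 cm²/s

A = lw
dA/dt = w·dl/dt + l·dw/dt = 12·6 + 17·3 = 123 cm²/s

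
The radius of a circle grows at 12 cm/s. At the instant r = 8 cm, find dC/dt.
24π cm/s

C = 2πr
dC/dt = 2π · dr/dt = 2π · 12 = 24π cm/s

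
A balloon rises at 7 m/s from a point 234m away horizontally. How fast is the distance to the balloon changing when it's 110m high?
385√16714/16714 ≈ 2.978 m/s

z² = 234² + y²
z = √(234² + 110²) = 2√16714
dz/dt = y/z · dy/dt = 110/(2√16714) · 7 = 385√16714/16714 ≈ 2.978 m/s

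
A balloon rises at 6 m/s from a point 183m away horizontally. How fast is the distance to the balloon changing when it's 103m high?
309√44098/22049 ≈ 2.943 m/s

z² = 183² + y²
z = √(183² + 103²) = √44098
dz/dt = y/z · dy/dt = 103/√44098 · 6 = 309√44098/22049 ≈ 2.943 m/s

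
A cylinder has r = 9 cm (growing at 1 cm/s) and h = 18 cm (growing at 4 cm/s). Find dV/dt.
648π cm³/s

V = πr²h
dV/dt = 2πrh·dr/dt + πr²·dh/dt
= 2π(9)(18)(1) + π(9)²(4)
= 648π cm³/s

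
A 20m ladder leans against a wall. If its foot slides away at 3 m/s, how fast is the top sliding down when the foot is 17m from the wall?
17√111/37 ≈ 4.841 m/s

x² + y² = 20²
2x·dx/dt + 2y·dy/dt = 0
dy/dt = -x/y · dx/dt = -17/√111 · 3 = -17√111/37 m/s
The top is descending at 17√111/37 ≈ 4.841 m/s.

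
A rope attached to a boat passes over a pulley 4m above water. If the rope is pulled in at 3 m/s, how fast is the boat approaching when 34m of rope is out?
17√285/95 ≈ 3.021 m/s

rope² = x² + 4²
x = √(34² - 4²) = 2√285
dx/dt = (rope/x) · d(rope)/dt = (34/(2√285)) · (-3) = -17√285/95 m/s
The boat approaches at 17√285/95 ≈ 3.021 m/s.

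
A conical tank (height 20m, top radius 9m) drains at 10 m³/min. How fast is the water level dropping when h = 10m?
40/(81π) ≈ 0.1572 m/min

r/h = 9/20, so r = (9/20)h
V = (1/3)πr²h = (1/3)π((9/20)h)²h = (27/400)πh³
dV/dh = (81/400)πh²
dh/dt = (dV/dt)/(dV/dh) = -10/((81/400)π·10²) = -40/(81π) m/min
The level is dropping at 40/(81π) ≈ 0.1572 m/min.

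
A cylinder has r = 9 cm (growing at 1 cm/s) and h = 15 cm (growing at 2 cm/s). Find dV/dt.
432π cm³/s

V = πr²h
dV/dt = 2πrh·dr/dt + πr²·dh/dt
= 2π(9)(15)(1) + π(9)²(2)
= 432π cm³/s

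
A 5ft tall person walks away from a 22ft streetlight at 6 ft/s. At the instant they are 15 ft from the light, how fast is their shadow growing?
30/17 ft/s

By similar triangles: 22/(x+s) = 5/s
Solving: s = 5x/17
ds/dt = 5/17 · dx/dt = 5/17 · 6 = 30/17 ft/s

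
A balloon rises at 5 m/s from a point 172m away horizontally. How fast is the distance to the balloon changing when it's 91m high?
91√37865/7573 ≈ 2.338 m/s

z² = 172² + y²
z = √(172² + 91²) = √37865
dz/dt = y/z · dy/dt = 91/√37865 · 5 = 91√37865/7573 ≈ 2.338 m/s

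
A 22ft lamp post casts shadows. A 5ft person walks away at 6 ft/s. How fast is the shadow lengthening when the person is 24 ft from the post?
30/17 ft/s

By similar triangles: 22/(x+s) = 5/s
Solving: s = 5x/17
ds/dt = 5/17 · dx/dt = 5/17 · 6 = 30/17 ft/s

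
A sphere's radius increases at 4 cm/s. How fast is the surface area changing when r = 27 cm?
864π cm²/s

S = 4πr²
dS/dt = dS/dr · dr/dt = 8πr · 4
At r = 27: dS/dt = 864π cm²/s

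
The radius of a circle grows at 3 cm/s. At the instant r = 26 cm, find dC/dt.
6π cm/s

C = 2πr
dC/dt = 2π · dr/dt = 2π · 3 = 6π cm/s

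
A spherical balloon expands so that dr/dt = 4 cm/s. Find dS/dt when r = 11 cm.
352π cm²/s

S = 4πr²
dS/dt = dS/dr · dr/dt = 8πr · 4
At r = 11: dS/dt = 352π cm²/s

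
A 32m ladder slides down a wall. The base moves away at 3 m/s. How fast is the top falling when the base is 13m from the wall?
13√95/95 ≈ 1.334 m/s

x² + y² = 32²
2x·dx/dt + 2y·dy/dt = 0
dy/dt = -x/y · dx/dt = -13/(3√95) · 3 = -13√95/95 m/s
The top is descending at 13√95/95 ≈ 1.334 m/s.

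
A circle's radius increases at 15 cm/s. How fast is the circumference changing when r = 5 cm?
30π cm/s

C = 2πr
dC/dt = 2π · dr/dt = 2π · 15 = 30π cm/s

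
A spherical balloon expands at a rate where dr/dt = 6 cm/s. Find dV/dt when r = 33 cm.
26136π cm³/s

V = (4/3)πr³
dV/dt = dV/dr · dr/dt = 4πr² · 6
At r = 33: dV/dt = 26136π cm³/s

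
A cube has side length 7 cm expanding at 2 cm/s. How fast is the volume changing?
294 cm³/s

V = s³
dV/dt = 3s² · ds/dt = 3·7²·2 = 294 cm³/s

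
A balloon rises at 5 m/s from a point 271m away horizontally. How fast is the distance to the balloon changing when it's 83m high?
83√80330/16066 ≈ 1.464 m/s

z² = 271² + y²
z = √(271² + 83²) = √80330
dz/dt = y/z · dy/dt = 83/√80330 · 5 = 83√80330/16066 ≈ 1.464 m/s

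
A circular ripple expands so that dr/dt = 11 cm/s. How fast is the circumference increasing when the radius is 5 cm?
22π cm/s

C = 2πr
dC/dt = 2π · dr/dt = 2π · 11 = 22π cm/s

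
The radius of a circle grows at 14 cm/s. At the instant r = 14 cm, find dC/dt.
28π cm/s

C = 2πr
dC/dt = 2π · dr/dt = 2π · 14 = 28π cm/s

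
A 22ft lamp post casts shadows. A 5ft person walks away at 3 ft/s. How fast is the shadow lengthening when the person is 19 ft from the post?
15/17 ft/s

By similar triangles: 22/(x+s) = 5/s
Solving: s = 5x/17
ds/dt = 5/17 · dx/dt = 5/17 · 3 = 15/17 ft/s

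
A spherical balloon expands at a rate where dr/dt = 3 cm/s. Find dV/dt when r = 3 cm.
108π cm³/s

V = (4/3)πr³
dV/dt = dV/dr · dr/dt = 4πr² · 3
At r = 3: dV/dt = 108π cm³/s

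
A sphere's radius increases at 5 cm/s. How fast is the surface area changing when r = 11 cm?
440π cm²/s

S = 4πr²
dS/dt = dS/dr · dr/dt = 8πr · 5
At r = 11: dS/dt = 440π cm²/s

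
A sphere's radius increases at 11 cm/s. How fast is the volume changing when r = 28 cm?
34496π cm³/s

V = (4/3)πr³
dV/dt = dV/dr · dr/dt = 4πr² · 11
At r = 28: dV/dt = 34496π cm³/s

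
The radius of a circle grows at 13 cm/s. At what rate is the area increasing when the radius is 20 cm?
520π cm²/s

A = πr²
dA/dt = 2πr · dr/dt = 2π(20)(13) = 520π cm²/s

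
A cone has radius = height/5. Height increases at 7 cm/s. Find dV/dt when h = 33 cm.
7623π/25 cm³/s

V = (1/3)π(h/5)²h = πh³/75
dV/dt = πh²/25 · 7
At h = 33: dV/dt = 7623π/25 cm³/s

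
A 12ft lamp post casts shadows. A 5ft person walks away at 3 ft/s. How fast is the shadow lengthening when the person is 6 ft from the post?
15/7 ft/s

By similar triangles: 12/(x+s) = 5/s
Solving: s = 5x/7
ds/dt = 5/7 · dx/dt = 5/7 · 3 = 15/7 ft/s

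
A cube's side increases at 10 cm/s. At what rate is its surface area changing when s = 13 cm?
1560 cm²/s

A = 6s²
dA/dt = 12s · ds/dt = 12·13·10 = 1560 cm²/s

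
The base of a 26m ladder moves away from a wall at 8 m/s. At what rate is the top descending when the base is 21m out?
168√235/235 ≈ 10.96 m/s

x² + y² = 26²
2x·dx/dt + 2y·dy/dt = 0
dy/dt = -x/y · dx/dt = -21/√235 · 8 = -168√235/235 m/s
The top is descending at 168√235/235 ≈ 10.96 m/s.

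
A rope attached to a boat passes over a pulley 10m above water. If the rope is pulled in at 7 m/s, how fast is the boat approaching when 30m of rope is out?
21√2/4 ≈ 7.425 m/s

rope² = x² + 10²
x = √(30² - 10²) = 20√2
dx/dt = (rope/x) · d(rope)/dt = (30/(20√2)) · (-7) = -21√2/4 m/s
The boat approaches at 21√2/4 ≈ 7.425 m/s.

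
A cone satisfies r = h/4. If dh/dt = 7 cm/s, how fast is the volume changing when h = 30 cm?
1575π/4 cm³/s

V = (1/3)π(h/4)²h = πh³/48
dV/dt = πh²/16 · 7
At h = 30: dV/dt = 1575π/4 cm³/s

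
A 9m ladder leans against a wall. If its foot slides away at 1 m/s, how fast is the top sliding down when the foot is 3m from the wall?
√2/4 ≈ 0.3536 m/s

x² + y² = 9²
2x·dx/dt + 2y·dy/dt = 0
dy/dt = -x/y · dx/dt = -3/(6√2) · 1 = -√2/4 m/s
The top is descending at √2/4 ≈ 0.3536 m/s.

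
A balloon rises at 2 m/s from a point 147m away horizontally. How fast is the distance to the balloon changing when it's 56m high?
16√505/505 ≈ 0.712 m/s

z² = 147² + y²
z = √(147² + 56²) = 7√505
dz/dt = y/z · dy/dt = 56/(7√505) · 2 = 16√505/505 ≈ 0.712 m/s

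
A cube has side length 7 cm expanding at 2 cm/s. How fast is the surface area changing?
168 cm²/s

A = 6s²
dA/dt = 12s · ds/dt = 12·7·2 = 168 cm²/s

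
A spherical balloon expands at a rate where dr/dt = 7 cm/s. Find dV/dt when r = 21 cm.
12348π cm³/s

V = (4/3)πr³
dV/dt = dV/dr · dr/dt = 4πr² · 7
At r = 21: dV/dt = 12348π cm³/s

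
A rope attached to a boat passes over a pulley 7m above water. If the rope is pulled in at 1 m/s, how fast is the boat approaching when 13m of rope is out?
13√30/60 ≈ 1.187 m/s

rope² = x² + 7²
x = √(13² - 7²) = 2√30
dx/dt = (rope/x) · d(rope)/dt = (13/(2√30)) · (-1) = -13√30/60 m/s
The boat approaches at 13√30/60 ≈ 1.187 m/s.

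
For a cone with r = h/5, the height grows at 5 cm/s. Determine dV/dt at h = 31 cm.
961π/5 cm³/s

V = (1/3)π(h/5)²h = πh³/75
dV/dt = πh²/25 · 5
At h = 31: dV/dt = 961π/5 cm³/s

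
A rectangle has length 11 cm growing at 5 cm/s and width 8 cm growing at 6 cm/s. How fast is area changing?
106 cm²/s

A = lw
dA/dt = w·dl/dt + l·dw/dt = 8·5 + 11·6 = 106 cm²/s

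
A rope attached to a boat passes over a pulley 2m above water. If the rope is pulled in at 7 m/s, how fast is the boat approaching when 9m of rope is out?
9√77/11 ≈ 7.18 m/s

rope² = x² + 2²
x = √(9² - 2²) = √77
dx/dt = (rope/x) · d(rope)/dt = (9/√77) · (-7) = -9√77/11 m/s
The boat approaches at 9√77/11 ≈ 7.18 m/s.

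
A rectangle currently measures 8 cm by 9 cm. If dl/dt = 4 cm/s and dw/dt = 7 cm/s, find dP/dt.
22 cm/s

P = 2(l + w)
dP/dt = 2(dl/dt + dw/dt) = 2(4 + 7) = 22 cm/s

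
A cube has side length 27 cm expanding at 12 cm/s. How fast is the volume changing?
26244 cm³/s

V = s³
dV/dt = 3s² · ds/dt = 3·27²·12 = 26244 cm³/s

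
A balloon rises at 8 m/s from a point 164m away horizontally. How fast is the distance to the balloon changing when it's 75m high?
600√32521/32521 ≈ 3.327 m/s

z² = 164² + y²
z = √(164² + 75²) = √32521
dz/dt = y/z · dy/dt = 75/√32521 · 8 = 600√32521/32521 ≈ 3.327 m/s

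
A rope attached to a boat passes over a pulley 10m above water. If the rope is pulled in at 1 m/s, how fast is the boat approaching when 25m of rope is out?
5√21/21 ≈ 1.091 m/s

rope² = x² + 10²
x = √(25² - 10²) = 5√21
dx/dt = (rope/x) · d(rope)/dt = (25/(5√21)) · (-1) = -5√21/21 m/s
The boat approaches at 5√21/21 ≈ 1.091 m/s.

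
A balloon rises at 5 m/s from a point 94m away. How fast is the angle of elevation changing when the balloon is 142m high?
0.016207 rad/s

tan(θ) = y/94
sec²(θ) · dθ/dt = (1/94) · dy/dt
dθ/dt = cos²(θ)/94 · 5 = 94/(94² + 142²) · 5
dθ/dt = 0.016207 rad/s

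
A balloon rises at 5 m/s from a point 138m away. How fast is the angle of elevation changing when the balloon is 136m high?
0.01838 rad/s

tan(θ) = y/138
sec²(θ) · dθ/dt = (1/138) · dy/dt
dθ/dt = cos²(θ)/138 · 5 = 138/(138² + 136²) · 5
dθ/dt = 0.01838 rad/s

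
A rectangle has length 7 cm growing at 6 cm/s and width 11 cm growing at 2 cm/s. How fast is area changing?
80 cm²/s

A = lw
dA/dt = w·dl/dt + l·dw/dt = 11·6 + 7·2 = 80 cm²/s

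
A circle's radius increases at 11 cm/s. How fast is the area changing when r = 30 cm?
660π cm²/s

A = πr²
dA/dt = 2πr · dr/dt = 2π(30)(11) = 660π cm²/s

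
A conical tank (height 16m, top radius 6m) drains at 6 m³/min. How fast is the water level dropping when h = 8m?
2/(3π) ≈ 0.2122 m/min

r/h = 6/16, so r = (3/8)h
V = (1/3)πr²h = (1/3)π((3/8)h)²h = (3/64)πh³
dV/dh = (9/64)πh²
dh/dt = (dV/dt)/(dV/dh) = -6/((9/64)π·8²) = -2/(3π) m/min
The level is dropping at 2/(3π) ≈ 0.2122 m/min.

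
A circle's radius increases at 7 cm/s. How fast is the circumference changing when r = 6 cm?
14π cm/s

C = 2πr
dC/dt = 2π · dr/dt = 2π · 7 = 14π cm/s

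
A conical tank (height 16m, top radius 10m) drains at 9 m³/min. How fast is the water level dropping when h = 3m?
64/(25π) ≈ 0.8149 m/min

r/h = 10/16, so r = (5/8)h
V = (1/3)πr²h = (1/3)π((5/8)h)²h = (25/192)πh³
dV/dh = (25/64)πh²
dh/dt = (dV/dt)/(dV/dh) = -9/((25/64)π·3²) = -64/(25π) m/min
The level is dropping at 64/(25π) ≈ 0.8149 m/min.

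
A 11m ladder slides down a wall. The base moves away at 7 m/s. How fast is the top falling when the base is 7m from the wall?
49√2/12 ≈ 5.775 m/s

x² + y² = 11²
2x·dx/dt + 2y·dy/dt = 0
dy/dt = -x/y · dx/dt = -7/(6√2) · 7 = -49√2/12 m/s
The top is descending at 49√2/12 ≈ 5.775 m/s.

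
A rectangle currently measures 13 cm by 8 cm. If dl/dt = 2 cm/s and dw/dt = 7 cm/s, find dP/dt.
18 cm/s

P = 2(l + w)
dP/dt = 2(dl/dt + dw/dt) = 2(2 + 7) = 18 cm/s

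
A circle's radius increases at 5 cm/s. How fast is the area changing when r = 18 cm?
180π cm²/s

A = πr²
dA/dt = 2πr · dr/dt = 2π(18)(5) = 180π cm²/s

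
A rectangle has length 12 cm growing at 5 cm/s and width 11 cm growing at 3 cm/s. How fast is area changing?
91 cm²/s

A = lw
dA/dt = w·dl/dt + l·dw/dt = 11·5 + 12·3 = 91 cm²/s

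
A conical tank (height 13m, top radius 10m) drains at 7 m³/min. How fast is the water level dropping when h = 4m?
1183/(1600π) ≈ 0.2354 m/min

r/h = 10/13, so r = (10/13)h
V = (1/3)πr²h = (1/3)π((10/13)h)²h = (100/507)πh³
dV/dh = (100/169)πh²
dh/dt = (dV/dt)/(dV/dh) = -7/((100/169)π·4²) = -1183/(1600π) m/min
The level is dropping at 1183/(1600π) ≈ 0.2354 m/min.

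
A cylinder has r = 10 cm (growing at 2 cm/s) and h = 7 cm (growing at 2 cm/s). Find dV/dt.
480π cm³/s

V = πr²h
dV/dt = 2πrh·dr/dt + πr²·dh/dt
= 2π(10)(7)(2) + π(10)²(2)
= 480π cm³/s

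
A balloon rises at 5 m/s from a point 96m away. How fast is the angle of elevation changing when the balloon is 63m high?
0.036405 rad/s

tan(θ) = y/96
sec²(θ) · dθ/dt = (1/96) · dy/dt
dθ/dt = cos²(θ)/96 · 5 = 96/(96² + 63²) · 5
dθ/dt = 0.036405 rad/s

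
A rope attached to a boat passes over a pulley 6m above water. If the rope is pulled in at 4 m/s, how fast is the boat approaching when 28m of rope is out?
56√187/187 ≈ 4.095 m/s

rope² = x² + 6²
x = √(28² - 6²) = 2√187
dx/dt = (rope/x) · d(rope)/dt = (28/(2√187)) · (-4) = -56√187/187 m/s
The boat approaches at 56√187/187 ≈ 4.095 m/s.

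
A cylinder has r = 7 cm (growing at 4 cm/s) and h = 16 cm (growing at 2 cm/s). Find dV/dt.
994π cm³/s

V = πr²h
dV/dt = 2πrh·dr/dt + πr²·dh/dt
= 2π(7)(16)(4) + π(7)²(2)
= 994π cm³/s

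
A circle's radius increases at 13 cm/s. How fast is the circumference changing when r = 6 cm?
26π cm/s

C = 2πr
dC/dt = 2π · dr/dt = 2π · 13 = 26π cm/s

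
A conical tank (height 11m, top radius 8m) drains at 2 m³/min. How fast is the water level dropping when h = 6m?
121/(1152π) ≈ 0.03343 m/min

r/h = 8/11, so r = (8/11)h
V = (1/3)πr²h = (1/3)π((8/11)h)²h = (64/363)πh³
dV/dh = (64/121)πh²
dh/dt = (dV/dt)/(dV/dh) = -2/((64/121)π·6²) = -121/(1152π) m/min
The level is dropping at 121/(1152π) ≈ 0.03343 m/min.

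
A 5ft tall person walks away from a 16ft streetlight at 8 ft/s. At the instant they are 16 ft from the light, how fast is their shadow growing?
40/11 ft/s

By similar triangles: 16/(x+s) = 5/s
Solving: s = 5x/11
ds/dt = 5/11 · dx/dt = 5/11 · 8 = 40/11 ft/s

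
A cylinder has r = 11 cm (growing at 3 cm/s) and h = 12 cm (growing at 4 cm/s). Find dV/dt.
1276π cm³/s

V = πr²h
dV/dt = 2πrh·dr/dt + πr²·dh/dt
= 2π(11)(12)(3) + π(11)²(4)
= 1276π cm³/s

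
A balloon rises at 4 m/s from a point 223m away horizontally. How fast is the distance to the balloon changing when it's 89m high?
178√2306/5765 ≈ 1.483 m/s

z² = 223² + y²
z = √(223² + 89²) = 5√2306
dz/dt = y/z · dy/dt = 89/(5√2306) · 4 = 178√2306/5765 ≈ 1.483 m/s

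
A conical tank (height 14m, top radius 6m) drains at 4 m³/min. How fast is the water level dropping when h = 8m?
49/(144π) ≈ 0.1083 m/min

r/h = 6/14, so r = (3/7)h
V = (1/3)πr²h = (1/3)π((3/7)h)²h = (3/49)πh³
dV/dh = (9/49)πh²
dh/dt = (dV/dt)/(dV/dh) = -4/((9/49)π·8²) = -49/(144π) m/min
The level is dropping at 49/(144π) ≈ 0.1083 m/min.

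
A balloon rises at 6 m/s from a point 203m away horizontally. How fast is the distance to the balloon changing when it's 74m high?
444√46685/46685 ≈ 2.055 m/s

z² = 203² + y²
z = √(203² + 74²) = √46685
dz/dt = y/z · dy/dt = 74/√46685 · 6 = 444√46685/46685 ≈ 2.055 m/s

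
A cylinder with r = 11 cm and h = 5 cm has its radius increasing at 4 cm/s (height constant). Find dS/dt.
216π cm²/s

S = 2πrh + 2πr² (lateral + bases)
dS/dt = (2πh + 4πr)·dr/dt = (2π·5 + 4π·11)·4
= 216π cm²/s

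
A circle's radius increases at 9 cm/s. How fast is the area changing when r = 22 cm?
396π cm²/s

A = πr²
dA/dt = 2πr · dr/dt = 2π(22)(9) = 396π cm²/s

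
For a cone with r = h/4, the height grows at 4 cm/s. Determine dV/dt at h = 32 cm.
256π cm³/s

V = (1/3)π(h/4)²h = πh³/48
dV/dt = πh²/16 · 4
At h = 32: dV/dt = 256π cm³/s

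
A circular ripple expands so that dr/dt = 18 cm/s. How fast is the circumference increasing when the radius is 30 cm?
36π cm/s

C = 2πr
dC/dt = 2π · dr/dt = 2π · 18 = 36π cm/s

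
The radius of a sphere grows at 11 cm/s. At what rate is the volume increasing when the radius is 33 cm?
47916π cm³/s

V = (4/3)πr³
dV/dt = dV/dr · dr/dt = 4πr² · 11
At r = 33: dV/dt = 47916π cm³/s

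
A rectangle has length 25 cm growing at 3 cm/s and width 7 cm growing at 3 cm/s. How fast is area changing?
96 cm²/s

A = lw
dA/dt = w·dl/dt + l·dw/dt = 7·3 + 25·3 = 96 cm²/s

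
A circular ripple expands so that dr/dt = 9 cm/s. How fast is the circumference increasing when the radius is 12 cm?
18π cm/s

C = 2πr
dC/dt = 2π · dr/dt = 2π · 9 = 18π cm/s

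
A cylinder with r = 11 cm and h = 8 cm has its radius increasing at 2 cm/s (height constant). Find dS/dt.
120π cm²/s

S = 2πrh + 2πr² (lateral + bases)
dS/dt = (2πh + 4πr)·dr/dt = (2π·8 + 4π·11)·2
= 120π cm²/s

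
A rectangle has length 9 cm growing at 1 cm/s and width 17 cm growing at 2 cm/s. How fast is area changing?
35 cm²/s

A = lw
dA/dt = w·dl/dt + l·dw/dt = 17·1 + 9·2 = 35 cm²/s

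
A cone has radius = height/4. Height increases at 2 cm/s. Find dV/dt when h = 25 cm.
625π/8 cm³/s

V = (1/3)π(h/4)²h = πh³/48
dV/dt = πh²/16 · 2
At h = 25: dV/dt = 625π/8 cm³/s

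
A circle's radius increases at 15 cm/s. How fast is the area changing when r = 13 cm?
390π cm²/s

A = πr²
dA/dt = 2πr · dr/dt = 2π(13)(15) = 390π cm²/s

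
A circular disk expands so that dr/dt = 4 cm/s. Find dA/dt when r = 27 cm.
216π cm²/s

A = πr²
dA/dt = 2πr · dr/dt = 2π(27)(4) = 216π cm²/s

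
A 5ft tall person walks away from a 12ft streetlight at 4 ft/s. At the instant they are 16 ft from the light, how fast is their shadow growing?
20/7 ft/s

By similar triangles: 12/(x+s) = 5/s
Solving: s = 5x/7
ds/dt = 5/7 · dx/dt = 5/7 · 4 = 20/7 ft/s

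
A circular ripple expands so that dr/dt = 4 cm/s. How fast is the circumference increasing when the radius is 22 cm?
8π cm/s

C = 2πr
dC/dt = 2π · dr/dt = 2π · 4 = 8π cm/s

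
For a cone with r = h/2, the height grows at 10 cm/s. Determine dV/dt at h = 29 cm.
4205π/2 cm³/s

V = (1/3)π(h/2)²h = πh³/12
dV/dt = πh²/4 · 10
At h = 29: dV/dt = 4205π/2 cm³/s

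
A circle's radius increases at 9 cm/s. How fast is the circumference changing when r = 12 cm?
18π cm/s

C = 2πr
dC/dt = 2π · dr/dt = 2π · 9 = 18π cm/s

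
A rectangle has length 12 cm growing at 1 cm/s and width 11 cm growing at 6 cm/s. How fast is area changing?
83 cm²/s

A = lw
dA/dt = w·dl/dt + l·dw/dt = 11·1 + 12·6 = 83 cm²/s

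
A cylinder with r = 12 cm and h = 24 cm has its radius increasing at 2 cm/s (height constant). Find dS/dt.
192π cm²/s

S = 2πrh + 2πr² (lateral + bases)
dS/dt = (2πh + 4πr)·dr/dt = (2π·24 + 4π·12)·2
= 192π cm²/s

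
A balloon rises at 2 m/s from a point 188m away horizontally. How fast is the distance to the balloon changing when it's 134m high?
134√533/2665 ≈ 1.161 m/s

z² = 188² + y²
z = √(188² + 134²) = 10√533
dz/dt = y/z · dy/dt = 134/(10√533) · 2 = 134√533/2665 ≈ 1.161 m/s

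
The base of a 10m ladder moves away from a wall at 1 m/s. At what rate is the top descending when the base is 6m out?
3/4 = 0.75 m/s

x² + y² = 10²
2x·dx/dt + 2y·dy/dt = 0
dy/dt = -x/y · dx/dt = -6/8 · 1 = -3/4 m/s
The top is descending at 3/4 = 0.75 m/s.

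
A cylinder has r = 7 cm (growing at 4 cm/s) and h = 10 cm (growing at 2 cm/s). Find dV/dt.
658π cm³/s

V = πr²h
dV/dt = 2πrh·dr/dt + πr²·dh/dt
= 2π(7)(10)(4) + π(7)²(2)
= 658π cm³/s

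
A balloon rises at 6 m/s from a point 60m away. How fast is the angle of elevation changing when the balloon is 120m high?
0.02 rad/s

tan(θ) = y/60
sec²(θ) · dθ/dt = (1/60) · dy/dt
dθ/dt = cos²(θ)/60 · 6 = 60/(60² + 120²) · 6
dθ/dt = 0.02 rad/s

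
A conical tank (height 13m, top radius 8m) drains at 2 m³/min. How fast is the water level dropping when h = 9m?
169/(2592π) ≈ 0.02075 m/min

r/h = 8/13, so r = (8/13)h
V = (1/3)πr²h = (1/3)π((8/13)h)²h = (64/507)πh³
dV/dh = (64/169)πh²
dh/dt = (dV/dt)/(dV/dh) = -2/((64/169)π·9²) = -169/(2592π) m/min
The level is dropping at 169/(2592π) ≈ 0.02075 m/min.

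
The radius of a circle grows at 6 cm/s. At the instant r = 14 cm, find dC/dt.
12π cm/s

C = 2πr
dC/dt = 2π · dr/dt = 2π · 6 = 12π cm/s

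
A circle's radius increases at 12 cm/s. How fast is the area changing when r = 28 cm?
672π cm²/s

A = πr²
dA/dt = 2πr · dr/dt = 2π(28)(12) = 672π cm²/s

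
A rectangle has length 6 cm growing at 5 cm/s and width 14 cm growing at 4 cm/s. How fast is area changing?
94 cm²/s

A = lw
dA/dt = w·dl/dt + l·dw/dt = 14·5 + 6·4 = 94 cm²/s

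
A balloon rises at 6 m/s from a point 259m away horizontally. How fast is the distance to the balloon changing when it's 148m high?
24√65/65 ≈ 2.977 m/s

z² = 259² + y²
z = √(259² + 148²) = 37√65
dz/dt = y/z · dy/dt = 148/(37√65) · 6 = 24√65/65 ≈ 2.977 m/s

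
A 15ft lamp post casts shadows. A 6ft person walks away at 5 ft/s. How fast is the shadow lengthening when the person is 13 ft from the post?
10/3 ft/s

By similar triangles: 15/(x+s) = 6/s
Solving: s = 6x/9
ds/dt = 6/9 · dx/dt = 2/3 · 5 = 10/3 ft/s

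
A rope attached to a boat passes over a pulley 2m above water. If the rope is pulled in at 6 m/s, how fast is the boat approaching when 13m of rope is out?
26√165/55 ≈ 6.072 m/s

rope² = x² + 2²
x = √(13² - 2²) = √165
dx/dt = (rope/x) · d(rope)/dt = (13/√165) · (-6) = -26√165/55 m/s
The boat approaches at 26√165/55 ≈ 6.072 m/s.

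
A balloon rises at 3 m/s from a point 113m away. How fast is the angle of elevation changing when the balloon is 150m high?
0.009612 rad/s

tan(θ) = y/113
sec²(θ) · dθ/dt = (1/113) · dy/dt
dθ/dt = cos²(θ)/113 · 3 = 113/(113² + 150²) · 3
dθ/dt = 0.009612 rad/s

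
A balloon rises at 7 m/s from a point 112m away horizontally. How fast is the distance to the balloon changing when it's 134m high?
469√305/1525 ≈ 5.371 m/s

z² = 112² + y²
z = √(112² + 134²) = 10√305
dz/dt = y/z · dy/dt = 134/(10√305) · 7 = 469√305/1525 ≈ 5.371 m/s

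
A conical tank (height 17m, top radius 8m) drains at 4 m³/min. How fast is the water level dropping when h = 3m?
289/(144π) ≈ 0.6388 m/min

r/h = 8/17, so r = (8/17)h
V = (1/3)πr²h = (1/3)π((8/17)h)²h = (64/867)πh³
dV/dh = (64/289)πh²
dh/dt = (dV/dt)/(dV/dh) = -4/((64/289)π·3²) = -289/(144π) m/min
The level is dropping at 289/(144π) ≈ 0.6388 m/min.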